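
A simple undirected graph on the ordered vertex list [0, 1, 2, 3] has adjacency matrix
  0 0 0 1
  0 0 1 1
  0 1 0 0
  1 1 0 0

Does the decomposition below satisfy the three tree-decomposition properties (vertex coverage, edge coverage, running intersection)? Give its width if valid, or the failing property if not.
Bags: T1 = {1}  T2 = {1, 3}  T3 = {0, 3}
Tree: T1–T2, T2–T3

A tree decomposition must satisfy three properties: every vertex lies in some bag; for every edge, both endpoints lie together in some bag; and for every vertex, the bags containing it form a connected subtree. Here vertex 2 appears in no bag, so the decomposition is invalid.

No — vertex 2 appears in no bag.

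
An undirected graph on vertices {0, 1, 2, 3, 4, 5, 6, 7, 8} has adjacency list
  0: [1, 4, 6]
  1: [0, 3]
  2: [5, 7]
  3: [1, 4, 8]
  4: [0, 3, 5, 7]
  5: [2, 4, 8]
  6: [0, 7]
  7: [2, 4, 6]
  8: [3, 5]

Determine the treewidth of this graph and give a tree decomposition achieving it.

Each bag holds 4 vertices, so the decomposition has width 3, which upper-bounds the treewidth. For the lower bound: the 4 vertex sets {2,6,7}, {5}, {4}, {0,1,3,8} are disjoint, each induces a connected subgraph, and every pair is joined by at least one edge of G. Contracting each set to a single vertex therefore yields K_{4} as a minor, and since treewidth is minor-monotone, tw(G) ≥ tw(K_{4}) = 3. Hence tw(G) = 3 exactly.

Treewidth 3.
Bags: B1 = {2, 5, 6, 7}  B2 = {4, 5, 6, 7}  B3 = {0, 4, 5, 6}  B4 = {0, 4, 5, 8}  B5 = {0, 3, 4, 8}  B6 = {0, 1, 3, 8}
Tree: B1–B2, B2–B3, B3–B4, B4–B5, B5–B6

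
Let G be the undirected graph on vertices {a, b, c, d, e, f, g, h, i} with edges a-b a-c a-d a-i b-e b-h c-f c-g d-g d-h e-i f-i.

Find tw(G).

3

A width-3 tree decomposition is:
Bags: B1 = {c, e, f, i}  B2 = {a, c, e, i}  B3 = {a, b, c, e}  B4 = {a, b, c, g}  B5 = {a, b, d, g}  B6 = {b, d, g, h}
Tree: B1–B2, B2–B3, B3–B4, B4–B5, B5–B6
Every bag has size at most 4, so the width is 4 − 1 = 3 and tw(G) ≤ 3. For the lower bound: the 4 vertex sets {e,f,i}, {c}, {a}, {b,d,g,h} are disjoint, each induces a connected subgraph, and every pair is joined by at least one edge of G. Contracting each set to a single vertex therefore yields K_{4} as a minor, and since treewidth is minor-monotone, tw(G) ≥ tw(K_{4}) = 3. Therefore the treewidth is 3.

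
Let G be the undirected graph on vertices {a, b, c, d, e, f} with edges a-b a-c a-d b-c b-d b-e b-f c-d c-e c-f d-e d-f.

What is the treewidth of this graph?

3

A width-3 tree decomposition is:
Bags: B1 = {b, c, d, f}  B2 = {b, c, d, e}  B3 = {a, b, c, d}
Tree: B1–B2, B2–B3
Each bag holds 4 vertices, so the decomposition has width 3, which upper-bounds the treewidth. Conversely, {b, c, d, e} is a clique of size 4, and the vertices of any clique must share a bag in every tree decomposition; so some bag has ≥ 4 vertices and tw(G) ≥ 3. Hence tw(G) = 3 exactly.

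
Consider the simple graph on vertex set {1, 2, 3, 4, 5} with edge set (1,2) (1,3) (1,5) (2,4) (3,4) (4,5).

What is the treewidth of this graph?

A width-2 tree decomposition is:
Bags: B1 = {1, 4, 5}  B2 = {1, 2, 4}  B3 = {1, 3, 4}
Tree: B1–B2, B2–B3
Every bag has size at most 3, so the width is 3 − 1 = 2 and tw(G) ≤ 2. Since 5–4–2–1–5 is a cycle in G, G is not acyclic. Forests are exactly the graphs of treewidth ≤ 1, so tw(G) ≥ 2. Therefore the treewidth is 2.

2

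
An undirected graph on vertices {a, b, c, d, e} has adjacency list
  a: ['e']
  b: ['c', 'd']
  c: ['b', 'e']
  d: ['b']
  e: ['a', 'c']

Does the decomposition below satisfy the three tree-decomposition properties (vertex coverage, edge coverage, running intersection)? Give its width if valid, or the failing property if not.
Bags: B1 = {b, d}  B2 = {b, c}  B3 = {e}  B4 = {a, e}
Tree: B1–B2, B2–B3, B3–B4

A tree decomposition must satisfy three properties: every vertex lies in some bag; for every edge, both endpoints lie together in some bag; and for every vertex, the bags containing it form a connected subtree. Here edge (c,e) lies in no bag, so the decomposition is invalid.

No — edge (c,e) lies in no bag.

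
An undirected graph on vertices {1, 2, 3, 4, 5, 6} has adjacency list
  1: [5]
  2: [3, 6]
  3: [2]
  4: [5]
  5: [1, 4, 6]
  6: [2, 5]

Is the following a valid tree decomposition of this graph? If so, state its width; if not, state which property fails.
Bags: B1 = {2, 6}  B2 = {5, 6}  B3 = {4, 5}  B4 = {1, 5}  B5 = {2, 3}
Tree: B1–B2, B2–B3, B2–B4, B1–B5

Checking the three conditions: (i) the bags cover all of {1, 2, 3, 4, 5, 6}; (ii) for each edge, some bag contains both endpoints; (iii) the bags containing any fixed vertex form a subtree. All hold, so the decomposition is valid with width 2 − 1 = 1.

Yes; width 1.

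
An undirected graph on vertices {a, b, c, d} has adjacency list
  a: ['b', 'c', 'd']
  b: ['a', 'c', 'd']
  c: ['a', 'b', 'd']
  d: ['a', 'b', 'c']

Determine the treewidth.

3

A width-3 tree decomposition is:
Bags: B1 = {a, b, c, d}
Tree: (single bag)
A single bag containing all 4 vertices is trivially a valid decomposition of width 3. For the lower bound, the 4 vertices {a, b, c, d} are pairwise adjacent, and any tree decomposition puts a clique entirely inside one bag — forcing width ≥ 3. The upper and lower bounds meet at 3, so that is the treewidth.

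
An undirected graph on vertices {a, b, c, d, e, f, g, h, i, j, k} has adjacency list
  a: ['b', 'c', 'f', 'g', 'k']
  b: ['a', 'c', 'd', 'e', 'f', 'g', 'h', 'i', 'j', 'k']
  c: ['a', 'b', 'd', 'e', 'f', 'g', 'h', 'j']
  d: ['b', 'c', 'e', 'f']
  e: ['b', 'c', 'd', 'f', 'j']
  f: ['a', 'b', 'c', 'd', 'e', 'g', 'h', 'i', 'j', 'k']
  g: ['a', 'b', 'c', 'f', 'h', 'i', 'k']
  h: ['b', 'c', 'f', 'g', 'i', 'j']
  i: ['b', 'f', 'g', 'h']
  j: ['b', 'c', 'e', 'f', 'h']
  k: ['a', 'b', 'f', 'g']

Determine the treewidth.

4

A width-4 tree decomposition is:
Bags: B1 = {b, c, f, g, h}  B2 = {b, f, g, h, i}  B3 = {b, c, f, h, j}  B4 = {a, b, c, f, g}  B5 = {b, c, e, f, j}  B6 = {b, c, d, e, f}  B7 = {a, b, f, g, k}
Tree: B1–B2, B1–B3, B1–B4, B3–B5, B5–B6, B4–B7
Every bag has size at most 5, so the width is 5 − 1 = 4 and tw(G) ≤ 4. For the lower bound, the 5 vertices {b, c, d, e, f} are pairwise adjacent, and any tree decomposition puts a clique entirely inside one bag — forcing width ≥ 4. Combining the bounds, tw(G) = 4.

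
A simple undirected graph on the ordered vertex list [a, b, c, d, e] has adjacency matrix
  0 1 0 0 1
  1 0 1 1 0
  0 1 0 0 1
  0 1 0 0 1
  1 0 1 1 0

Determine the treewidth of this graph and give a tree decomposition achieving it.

Treewidth 2.
One optimal decomposition is:
Bags: B1 = {a, b, e}  B2 = {b, c, e}  B3 = {b, d, e}
Tree: B1–B2, B2–B3

Each bag holds 3 vertices, so the decomposition has width 2, which upper-bounds the treewidth. For the lower bound, G contains the cycle a–b–c–e–a, so G is not a forest; only forests have treewidth ≤ 1, hence tw(G) ≥ 2. Therefore the treewidth is 2.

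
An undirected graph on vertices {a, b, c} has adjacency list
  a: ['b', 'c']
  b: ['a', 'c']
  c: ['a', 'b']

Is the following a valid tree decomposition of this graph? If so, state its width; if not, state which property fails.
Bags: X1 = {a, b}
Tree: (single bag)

No — vertex c appears in no bag.

A tree decomposition must satisfy three properties: every vertex lies in some bag; for every edge, both endpoints lie together in some bag; and for every vertex, the bags containing it form a connected subtree. Here vertex c appears in no bag, so the decomposition is invalid.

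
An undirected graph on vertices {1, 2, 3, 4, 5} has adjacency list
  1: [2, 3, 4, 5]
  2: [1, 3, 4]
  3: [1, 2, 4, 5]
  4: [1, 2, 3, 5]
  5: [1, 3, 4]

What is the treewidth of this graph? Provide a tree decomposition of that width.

The largest bag has 4 vertices, giving width 3; this decomposition certifies tw(G) ≤ 3. Conversely, {1, 2, 3, 4} is a clique of size 4, and the vertices of any clique must share a bag in every tree decomposition; so some bag has ≥ 4 vertices and tw(G) ≥ 3. Hence tw(G) = 3 exactly.

Treewidth 3.
Bags: B1 = {1, 3, 4, 5}  B2 = {1, 2, 3, 4}
Tree: B1–B2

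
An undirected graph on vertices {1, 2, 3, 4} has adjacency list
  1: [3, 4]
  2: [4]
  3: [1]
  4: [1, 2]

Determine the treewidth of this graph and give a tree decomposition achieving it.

The largest bag has 2 vertices, giving width 1; this decomposition certifies tw(G) ≤ 1. Any graph with an edge has treewidth ≥ 1, and G has the edge 4–1. Combining the bounds, tw(G) = 1.

Treewidth 1.
One such decomposition:
Bags: B1 = {1, 4}  B2 = {1, 3}  B3 = {2, 4}
Tree: B1–B2, B1–B3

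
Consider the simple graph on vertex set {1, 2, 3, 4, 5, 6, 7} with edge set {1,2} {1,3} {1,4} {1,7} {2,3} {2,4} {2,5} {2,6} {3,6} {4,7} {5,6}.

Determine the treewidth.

2

A width-2 tree decomposition is:
Bags: B1 = {1, 2, 3}  B2 = {1, 2, 4}  B3 = {2, 3, 6}  B4 = {2, 5, 6}  B5 = {1, 4, 7}
Tree: B1–B2, B1–B3, B3–B4, B2–B5
Each bag holds 3 vertices, so the decomposition has width 2, which upper-bounds the treewidth. For the lower bound, the 3 vertices {1, 2, 3} are pairwise adjacent, and any tree decomposition puts a clique entirely inside one bag — forcing width ≥ 2. Combining the bounds, tw(G) = 2.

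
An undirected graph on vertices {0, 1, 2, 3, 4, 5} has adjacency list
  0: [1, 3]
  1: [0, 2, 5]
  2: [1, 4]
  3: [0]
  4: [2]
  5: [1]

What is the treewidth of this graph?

A width-1 tree decomposition is:
Bags: B1 = {0, 3}  B2 = {0, 1}  B3 = {1, 5}  B4 = {1, 2}  B5 = {2, 4}
Tree: B1–B2, B2–B3, B3–B4, B4–B5
Every bag has size at most 2, so the width is 2 − 1 = 1 and tw(G) ≤ 1. G has an edge, so its treewidth is at least 1. Therefore the treewidth is 1.

1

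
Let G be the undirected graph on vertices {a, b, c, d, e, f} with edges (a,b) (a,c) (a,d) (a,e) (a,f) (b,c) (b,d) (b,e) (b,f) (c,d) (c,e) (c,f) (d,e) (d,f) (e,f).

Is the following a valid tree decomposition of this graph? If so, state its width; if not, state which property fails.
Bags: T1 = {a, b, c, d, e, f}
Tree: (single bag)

Checking the three conditions: (i) the bags cover all of {a, b, c, d, e, f}; (ii) for each edge, some bag contains both endpoints; (iii) the bags containing any fixed vertex form a subtree. All hold, so the decomposition is valid with width 6 − 1 = 5.

Yes; width 5.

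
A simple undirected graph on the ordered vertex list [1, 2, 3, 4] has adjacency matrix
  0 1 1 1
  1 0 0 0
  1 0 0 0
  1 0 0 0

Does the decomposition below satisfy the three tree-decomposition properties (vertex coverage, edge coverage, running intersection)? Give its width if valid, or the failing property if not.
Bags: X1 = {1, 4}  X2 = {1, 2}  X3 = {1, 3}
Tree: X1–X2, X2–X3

Checking the three conditions: (i) the bags cover all of {1, 2, 3, 4}; (ii) for each edge, some bag contains both endpoints; (iii) the bags containing any fixed vertex form a subtree. All hold, so the decomposition is valid with width 2 − 1 = 1.

Yes; width 1.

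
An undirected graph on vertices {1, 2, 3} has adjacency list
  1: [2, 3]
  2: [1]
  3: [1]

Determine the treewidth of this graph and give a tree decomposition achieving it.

Treewidth 1.
One such decomposition:
Bags: B1 = {1, 3}  B2 = {1, 2}
Tree: B1–B2

Every bag has size at most 2, so the width is 2 − 1 = 1 and tw(G) ≤ 1. Any graph with an edge has treewidth ≥ 1, and G has the edge 1–3. The upper and lower bounds meet at 1, so that is the treewidth.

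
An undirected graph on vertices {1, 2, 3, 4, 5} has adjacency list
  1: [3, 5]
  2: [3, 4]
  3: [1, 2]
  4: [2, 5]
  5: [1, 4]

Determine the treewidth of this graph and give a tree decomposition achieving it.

Treewidth 2.
One optimal decomposition is:
Bags: B1 = {1, 2, 3}  B2 = {1, 2, 4}  B3 = {1, 4, 5}
Tree: B1–B2, B2–B3

Every bag has size at most 3, so the width is 3 − 1 = 2 and tw(G) ≤ 2. Since 1–3–2–4–5–1 is a cycle in G, G is not acyclic. Forests are exactly the graphs of treewidth ≤ 1, so tw(G) ≥ 2. The upper and lower bounds meet at 2, so that is the treewidth.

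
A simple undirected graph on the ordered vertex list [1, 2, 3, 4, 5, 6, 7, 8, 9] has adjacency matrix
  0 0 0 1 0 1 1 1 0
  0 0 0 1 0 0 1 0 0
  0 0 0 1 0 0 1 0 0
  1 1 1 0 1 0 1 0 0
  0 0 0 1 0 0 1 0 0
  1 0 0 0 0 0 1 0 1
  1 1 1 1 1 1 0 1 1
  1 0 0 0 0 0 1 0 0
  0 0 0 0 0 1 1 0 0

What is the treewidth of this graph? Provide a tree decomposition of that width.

Each bag holds 3 vertices, so the decomposition has width 2, which upper-bounds the treewidth. Conversely, {1, 7, 8} is a clique of size 3, and the vertices of any clique must share a bag in every tree decomposition; so some bag has ≥ 3 vertices and tw(G) ≥ 2. Therefore the treewidth is 2.

Treewidth 2.
One such decomposition:
Bags: B1 = {3, 4, 7}  B2 = {4, 5, 7}  B3 = {1, 4, 7}  B4 = {1, 6, 7}  B5 = {2, 4, 7}  B6 = {1, 7, 8}  B7 = {6, 7, 9}
Tree: B1–B2, B2–B3, B3–B4, B3–B5, B3–B6, B4–B7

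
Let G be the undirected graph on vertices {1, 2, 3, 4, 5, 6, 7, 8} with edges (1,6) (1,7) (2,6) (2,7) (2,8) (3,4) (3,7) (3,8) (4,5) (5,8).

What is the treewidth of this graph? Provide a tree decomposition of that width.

Treewidth 2.
One such decomposition:
Bags: B1 = {1, 2, 6}  B2 = {1, 2, 7}  B3 = {2, 7, 8}  B4 = {3, 7, 8}  B5 = {3, 5, 8}  B6 = {3, 4, 5}
Tree: B1–B2, B2–B3, B3–B4, B4–B5, B5–B6

Each bag holds 3 vertices, so the decomposition has width 2, which upper-bounds the treewidth. Since 6–1–7–2–6 is a cycle in G, G is not acyclic. Forests are exactly the graphs of treewidth ≤ 1, so tw(G) ≥ 2. Hence tw(G) = 2 exactly.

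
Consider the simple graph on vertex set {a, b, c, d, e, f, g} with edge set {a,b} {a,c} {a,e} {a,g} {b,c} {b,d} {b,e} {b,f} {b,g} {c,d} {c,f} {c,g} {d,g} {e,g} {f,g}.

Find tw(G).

3

A width-3 tree decomposition is:
Bags: B1 = {b, c, d, g}  B2 = {a, b, c, g}  B3 = {a, b, e, g}  B4 = {b, c, f, g}
Tree: B1–B2, B2–B3, B2–B4
Each bag holds 4 vertices, so the decomposition has width 3, which upper-bounds the treewidth. On the other hand G contains the 4-clique {a, b, e, g}. A clique must lie in a single bag of any decomposition, so no decomposition can have width below 3. Hence tw(G) = 3 exactly.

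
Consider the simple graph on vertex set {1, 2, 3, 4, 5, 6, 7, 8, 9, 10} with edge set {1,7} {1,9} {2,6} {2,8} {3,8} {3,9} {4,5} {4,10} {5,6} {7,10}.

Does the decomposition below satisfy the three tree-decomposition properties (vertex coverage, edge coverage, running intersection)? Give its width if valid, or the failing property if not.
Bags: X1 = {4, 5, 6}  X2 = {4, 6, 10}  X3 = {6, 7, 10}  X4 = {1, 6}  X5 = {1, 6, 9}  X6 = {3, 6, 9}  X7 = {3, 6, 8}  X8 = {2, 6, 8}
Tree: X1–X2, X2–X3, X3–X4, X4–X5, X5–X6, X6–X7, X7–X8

A tree decomposition must satisfy three properties: every vertex lies in some bag; for every edge, both endpoints lie together in some bag; and for every vertex, the bags containing it form a connected subtree. Here edge (7,1) lies in no bag, so the decomposition is invalid.

No — edge (7,1) lies in no bag.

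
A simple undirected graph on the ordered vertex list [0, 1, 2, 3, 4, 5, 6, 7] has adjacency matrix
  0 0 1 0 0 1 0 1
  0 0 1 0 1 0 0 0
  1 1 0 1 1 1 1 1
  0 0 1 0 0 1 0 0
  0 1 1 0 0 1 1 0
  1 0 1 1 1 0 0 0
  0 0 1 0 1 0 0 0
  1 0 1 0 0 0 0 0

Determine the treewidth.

2

A width-2 tree decomposition is:
Bags: B1 = {2, 4, 5}  B2 = {1, 2, 4}  B3 = {2, 4, 6}  B4 = {2, 3, 5}  B5 = {0, 2, 5}  B6 = {0, 2, 7}
Tree: B1–B2, B2–B3, B1–B4, B1–B5, B5–B6
Each bag holds 3 vertices, so the decomposition has width 2, which upper-bounds the treewidth. For the lower bound, the 3 vertices {0, 2, 5} are pairwise adjacent, and any tree decomposition puts a clique entirely inside one bag — forcing width ≥ 2. Combining the bounds, tw(G) = 2.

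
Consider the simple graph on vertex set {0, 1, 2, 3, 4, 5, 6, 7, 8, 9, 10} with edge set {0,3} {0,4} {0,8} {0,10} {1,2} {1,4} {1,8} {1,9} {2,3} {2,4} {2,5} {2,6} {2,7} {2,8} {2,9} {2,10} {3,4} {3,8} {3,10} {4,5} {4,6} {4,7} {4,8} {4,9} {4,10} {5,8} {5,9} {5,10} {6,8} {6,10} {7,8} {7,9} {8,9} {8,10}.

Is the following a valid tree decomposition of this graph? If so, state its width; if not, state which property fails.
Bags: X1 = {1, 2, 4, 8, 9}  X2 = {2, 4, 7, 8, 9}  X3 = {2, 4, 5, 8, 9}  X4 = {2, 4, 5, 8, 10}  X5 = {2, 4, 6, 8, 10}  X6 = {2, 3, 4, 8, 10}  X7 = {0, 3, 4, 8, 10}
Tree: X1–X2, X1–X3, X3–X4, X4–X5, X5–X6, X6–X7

Yes; width 4.

Checking the three conditions: (i) the bags cover all of {0, 1, 2, 3, 4, 5, 6, 7, 8, 9, 10}; (ii) for each edge, some bag contains both endpoints; (iii) the bags containing any fixed vertex form a subtree. All hold, so the decomposition is valid with width 5 − 1 = 4.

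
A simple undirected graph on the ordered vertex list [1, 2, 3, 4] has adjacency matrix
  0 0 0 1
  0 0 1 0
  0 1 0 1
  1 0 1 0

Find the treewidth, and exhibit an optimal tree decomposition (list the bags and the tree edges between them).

Treewidth 1.
One such decomposition:
Bags: B1 = {1, 4}  B2 = {3, 4}  B3 = {2, 3}
Tree: B1–B2, B2–B3

Each bag holds 2 vertices, so the decomposition has width 1, which upper-bounds the treewidth. G has an edge, so its treewidth is at least 1. Hence tw(G) = 1 exactly.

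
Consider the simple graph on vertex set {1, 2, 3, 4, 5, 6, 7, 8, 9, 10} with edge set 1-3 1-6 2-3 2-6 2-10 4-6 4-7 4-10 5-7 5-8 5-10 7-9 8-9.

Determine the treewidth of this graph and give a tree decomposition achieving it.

Treewidth 2.
Bags: B1 = {7, 8, 9}  B2 = {5, 7, 8}  B3 = {4, 5, 7}  B4 = {4, 5, 10}  B5 = {4, 6, 10}  B6 = {2, 6, 10}  B7 = {1, 2, 6}  B8 = {1, 2, 3}
Tree: B1–B2, B2–B3, B3–B4, B4–B5, B5–B6, B6–B7, B7–B8

Every bag has size at most 3, so the width is 3 − 1 = 2 and tw(G) ≤ 2. Since 9–8–5–7–9 is a cycle in G, G is not acyclic. Forests are exactly the graphs of treewidth ≤ 1, so tw(G) ≥ 2. The upper and lower bounds meet at 2, so that is the treewidth.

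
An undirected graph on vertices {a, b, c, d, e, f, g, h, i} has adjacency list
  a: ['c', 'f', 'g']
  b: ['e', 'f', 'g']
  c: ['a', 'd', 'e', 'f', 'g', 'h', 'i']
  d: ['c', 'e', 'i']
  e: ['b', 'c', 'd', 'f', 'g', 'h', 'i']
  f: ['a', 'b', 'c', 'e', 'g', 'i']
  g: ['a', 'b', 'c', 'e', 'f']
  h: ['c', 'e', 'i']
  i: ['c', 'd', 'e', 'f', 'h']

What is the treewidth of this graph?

3

A width-3 tree decomposition is:
Bags: B1 = {c, e, f, g}  B2 = {c, e, f, i}  B3 = {b, e, f, g}  B4 = {a, c, f, g}  B5 = {c, e, h, i}  B6 = {c, d, e, i}
Tree: B1–B2, B1–B3, B1–B4, B2–B5, B2–B6
The largest bag has 4 vertices, giving width 3; this decomposition certifies tw(G) ≤ 3. Conversely, {c, e, f, g} is a clique of size 4, and the vertices of any clique must share a bag in every tree decomposition; so some bag has ≥ 4 vertices and tw(G) ≥ 3. Hence tw(G) = 3 exactly.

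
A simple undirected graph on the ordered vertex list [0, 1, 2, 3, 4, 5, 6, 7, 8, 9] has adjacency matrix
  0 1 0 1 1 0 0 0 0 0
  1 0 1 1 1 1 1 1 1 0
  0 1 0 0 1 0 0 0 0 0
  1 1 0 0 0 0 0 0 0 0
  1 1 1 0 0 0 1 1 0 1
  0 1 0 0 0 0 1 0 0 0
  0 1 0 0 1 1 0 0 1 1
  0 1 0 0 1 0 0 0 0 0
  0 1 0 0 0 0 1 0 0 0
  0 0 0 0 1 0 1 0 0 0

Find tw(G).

A width-2 tree decomposition is:
Bags: B1 = {0, 1, 4}  B2 = {1, 4, 6}  B3 = {0, 1, 3}  B4 = {1, 5, 6}  B5 = {1, 2, 4}  B6 = {4, 6, 9}  B7 = {1, 4, 7}  B8 = {1, 6, 8}
Tree: B1–B2, B1–B3, B2–B4, B1–B5, B2–B6, B2–B7, B2–B8
The largest bag has 3 vertices, giving width 2; this decomposition certifies tw(G) ≤ 2. For the lower bound, the 3 vertices {1, 6, 8} are pairwise adjacent, and any tree decomposition puts a clique entirely inside one bag — forcing width ≥ 2. Hence tw(G) = 2 exactly.

2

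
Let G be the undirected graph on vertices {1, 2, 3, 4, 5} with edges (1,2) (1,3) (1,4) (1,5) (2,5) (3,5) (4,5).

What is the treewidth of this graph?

2

A width-2 tree decomposition is:
Bags: B1 = {1, 4, 5}  B2 = {1, 2, 5}  B3 = {1, 3, 5}
Tree: B1–B2, B1–B3
Every bag has size at most 3, so the width is 3 − 1 = 2 and tw(G) ≤ 2. Conversely, {1, 2, 5} is a clique of size 3, and the vertices of any clique must share a bag in every tree decomposition; so some bag has ≥ 3 vertices and tw(G) ≥ 2. Hence tw(G) = 2 exactly.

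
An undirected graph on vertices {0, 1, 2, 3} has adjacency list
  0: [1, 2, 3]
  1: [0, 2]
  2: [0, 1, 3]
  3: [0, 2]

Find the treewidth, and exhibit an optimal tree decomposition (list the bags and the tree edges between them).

Every bag has size at most 3, so the width is 3 − 1 = 2 and tw(G) ≤ 2. For the lower bound, the 3 vertices {0, 1, 2} are pairwise adjacent, and any tree decomposition puts a clique entirely inside one bag — forcing width ≥ 2. Hence tw(G) = 2 exactly.

Treewidth 2.
Bags: B1 = {0, 2, 3}  B2 = {0, 1, 2}
Tree: B1–B2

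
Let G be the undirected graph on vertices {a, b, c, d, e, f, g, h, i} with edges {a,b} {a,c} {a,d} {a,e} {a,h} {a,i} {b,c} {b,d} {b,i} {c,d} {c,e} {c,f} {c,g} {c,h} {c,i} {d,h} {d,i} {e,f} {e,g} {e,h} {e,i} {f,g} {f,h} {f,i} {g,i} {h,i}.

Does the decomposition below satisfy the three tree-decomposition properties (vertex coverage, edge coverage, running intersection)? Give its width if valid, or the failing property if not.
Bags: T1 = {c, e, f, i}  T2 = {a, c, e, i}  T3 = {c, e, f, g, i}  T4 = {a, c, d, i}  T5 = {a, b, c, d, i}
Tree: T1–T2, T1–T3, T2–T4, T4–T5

No — vertex h appears in no bag.

A tree decomposition must satisfy three properties: every vertex lies in some bag; for every edge, both endpoints lie together in some bag; and for every vertex, the bags containing it form a connected subtree. Here vertex h appears in no bag, so the decomposition is invalid.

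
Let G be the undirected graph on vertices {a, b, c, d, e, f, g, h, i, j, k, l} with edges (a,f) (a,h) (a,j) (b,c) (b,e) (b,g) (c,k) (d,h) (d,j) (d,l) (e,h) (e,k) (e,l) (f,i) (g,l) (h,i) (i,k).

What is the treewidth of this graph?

A width-3 tree decomposition is:
Bags: B1 = {a, d, f, j}  B2 = {a, d, f, h}  B3 = {d, f, h, i}  B4 = {d, h, i, l}  B5 = {e, h, i, l}  B6 = {e, i, k, l}  B7 = {e, g, k, l}  B8 = {b, e, g, k}  B9 = {b, c, g, k}
Tree: B1–B2, B2–B3, B3–B4, B4–B5, B5–B6, B6–B7, B7–B8, B8–B9
Each bag holds 4 vertices, so the decomposition has width 3, which upper-bounds the treewidth. For the lower bound: the 4 vertex sets {a,f,j}, {d}, {h}, {e,i,k,l} are disjoint, each induces a connected subgraph, and every pair is joined by at least one edge of G. Contracting each set to a single vertex therefore yields K_{4} as a minor, and since treewidth is minor-monotone, tw(G) ≥ tw(K_{4}) = 3. Therefore the treewidth is 3.

3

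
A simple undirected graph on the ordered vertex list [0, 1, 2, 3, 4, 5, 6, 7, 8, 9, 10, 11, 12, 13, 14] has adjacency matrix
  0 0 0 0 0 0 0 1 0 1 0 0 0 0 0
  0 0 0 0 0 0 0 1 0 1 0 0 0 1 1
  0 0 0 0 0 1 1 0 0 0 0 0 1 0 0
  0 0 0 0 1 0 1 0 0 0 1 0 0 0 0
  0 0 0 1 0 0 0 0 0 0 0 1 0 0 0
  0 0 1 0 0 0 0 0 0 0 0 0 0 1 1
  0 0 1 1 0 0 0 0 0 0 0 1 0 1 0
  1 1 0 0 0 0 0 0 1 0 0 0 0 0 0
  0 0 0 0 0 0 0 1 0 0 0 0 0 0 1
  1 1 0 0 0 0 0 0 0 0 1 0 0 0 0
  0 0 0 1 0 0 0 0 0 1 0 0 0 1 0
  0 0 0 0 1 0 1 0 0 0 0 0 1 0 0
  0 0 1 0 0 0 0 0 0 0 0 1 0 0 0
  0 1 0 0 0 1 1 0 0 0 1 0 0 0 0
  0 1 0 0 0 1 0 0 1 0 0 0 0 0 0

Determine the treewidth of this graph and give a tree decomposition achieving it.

Treewidth 3.
One such decomposition:
Bags: B1 = {2, 4, 11, 12}  B2 = {2, 4, 6, 11}  B3 = {2, 3, 4, 6}  B4 = {2, 3, 5, 6}  B5 = {3, 5, 6, 13}  B6 = {3, 5, 10, 13}  B7 = {5, 10, 13, 14}  B8 = {1, 10, 13, 14}  B9 = {1, 9, 10, 14}  B10 = {1, 8, 9, 14}  B11 = {1, 7, 8, 9}  B12 = {0, 7, 8, 9}
Tree: B1–B2, B2–B3, B3–B4, B4–B5, B5–B6, B6–B7, B7–B8, B8–B9, B9–B10, B10–B11, B11–B12

Every bag has size at most 4, so the width is 4 − 1 = 3 and tw(G) ≤ 3. For the lower bound: the 4 vertex sets {4,11,12}, {2}, {6}, {3,5,10,13} are disjoint, each induces a connected subgraph, and every pair is joined by at least one edge of G. Contracting each set to a single vertex therefore yields K_{4} as a minor, and since treewidth is minor-monotone, tw(G) ≥ tw(K_{4}) = 3. Therefore the treewidth is 3.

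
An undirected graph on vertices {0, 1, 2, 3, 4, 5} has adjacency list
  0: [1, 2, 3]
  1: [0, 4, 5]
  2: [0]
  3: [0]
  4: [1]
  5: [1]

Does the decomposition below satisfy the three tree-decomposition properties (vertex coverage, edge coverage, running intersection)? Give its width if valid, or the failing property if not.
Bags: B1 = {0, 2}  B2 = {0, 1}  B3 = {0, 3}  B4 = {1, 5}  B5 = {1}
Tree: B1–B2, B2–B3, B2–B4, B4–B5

A tree decomposition must satisfy three properties: every vertex lies in some bag; for every edge, both endpoints lie together in some bag; and for every vertex, the bags containing it form a connected subtree. Here vertex 4 appears in no bag, so the decomposition is invalid.

No — vertex 4 appears in no bag.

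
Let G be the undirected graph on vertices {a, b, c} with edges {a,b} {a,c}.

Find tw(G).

1

A width-1 tree decomposition is:
Bags: B1 = {a, b}  B2 = {a, c}
Tree: B1–B2
The largest bag has 2 vertices, giving width 1; this decomposition certifies tw(G) ≤ 1. Any graph with an edge has treewidth ≥ 1, and G has the edge a–b. Therefore the treewidth is 1.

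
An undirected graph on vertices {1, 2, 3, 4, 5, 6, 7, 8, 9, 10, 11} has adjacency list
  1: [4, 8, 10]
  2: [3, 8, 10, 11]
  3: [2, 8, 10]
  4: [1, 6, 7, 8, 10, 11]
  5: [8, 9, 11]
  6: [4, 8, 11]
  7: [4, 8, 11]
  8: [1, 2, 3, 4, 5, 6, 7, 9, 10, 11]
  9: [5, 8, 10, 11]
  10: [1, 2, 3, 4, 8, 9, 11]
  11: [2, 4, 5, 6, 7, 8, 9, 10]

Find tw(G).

A width-3 tree decomposition is:
Bags: B1 = {1, 4, 8, 10}  B2 = {4, 8, 10, 11}  B3 = {8, 9, 10, 11}  B4 = {5, 8, 9, 11}  B5 = {4, 6, 8, 11}  B6 = {2, 8, 10, 11}  B7 = {4, 7, 8, 11}  B8 = {2, 3, 8, 10}
Tree: B1–B2, B2–B3, B3–B4, B2–B5, B3–B6, B2–B7, B6–B8
Every bag has size at most 4, so the width is 4 − 1 = 3 and tw(G) ≤ 3. For the lower bound, the 4 vertices {8, 9, 10, 11} are pairwise adjacent, and any tree decomposition puts a clique entirely inside one bag — forcing width ≥ 3. Hence tw(G) = 3 exactly.

3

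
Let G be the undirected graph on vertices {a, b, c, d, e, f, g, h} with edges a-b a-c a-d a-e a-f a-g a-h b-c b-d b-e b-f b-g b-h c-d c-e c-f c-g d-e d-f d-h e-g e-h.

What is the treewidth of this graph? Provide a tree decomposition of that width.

Each bag holds 5 vertices, so the decomposition has width 4, which upper-bounds the treewidth. Conversely, {a, b, d, e, h} is a clique of size 5, and the vertices of any clique must share a bag in every tree decomposition; so some bag has ≥ 5 vertices and tw(G) ≥ 4. The upper and lower bounds meet at 4, so that is the treewidth.

Treewidth 4.
One such decomposition:
Bags: B1 = {a, b, c, d, f}  B2 = {a, b, c, d, e}  B3 = {a, b, c, e, g}  B4 = {a, b, d, e, h}
Tree: B1–B2, B2–B3, B2–B4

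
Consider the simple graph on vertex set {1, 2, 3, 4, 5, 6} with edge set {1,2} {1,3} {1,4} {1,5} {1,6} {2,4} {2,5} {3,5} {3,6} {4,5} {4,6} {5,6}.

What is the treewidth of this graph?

A width-3 tree decomposition is:
Bags: B1 = {1, 2, 4, 5}  B2 = {1, 4, 5, 6}  B3 = {1, 3, 5, 6}
Tree: B1–B2, B2–B3
The largest bag has 4 vertices, giving width 3; this decomposition certifies tw(G) ≤ 3. Conversely, {1, 3, 5, 6} is a clique of size 4, and the vertices of any clique must share a bag in every tree decomposition; so some bag has ≥ 4 vertices and tw(G) ≥ 3. Combining the bounds, tw(G) = 3.

3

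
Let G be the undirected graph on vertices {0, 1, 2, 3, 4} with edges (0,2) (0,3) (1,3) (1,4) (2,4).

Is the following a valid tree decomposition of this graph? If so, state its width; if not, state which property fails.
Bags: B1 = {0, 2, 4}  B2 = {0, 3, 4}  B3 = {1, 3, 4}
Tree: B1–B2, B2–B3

Vertex coverage: the bags together contain {0, 1, 2, 3, 4}, the full vertex set. Edge coverage: each edge of G has both endpoints in at least one bag. Running intersection: for every vertex, the bags containing it form a connected subtree. All three properties hold, so this is a valid tree decomposition of width max|bag| − 1 = 2, and hence tw(G) ≤ 2.

Yes; width 2.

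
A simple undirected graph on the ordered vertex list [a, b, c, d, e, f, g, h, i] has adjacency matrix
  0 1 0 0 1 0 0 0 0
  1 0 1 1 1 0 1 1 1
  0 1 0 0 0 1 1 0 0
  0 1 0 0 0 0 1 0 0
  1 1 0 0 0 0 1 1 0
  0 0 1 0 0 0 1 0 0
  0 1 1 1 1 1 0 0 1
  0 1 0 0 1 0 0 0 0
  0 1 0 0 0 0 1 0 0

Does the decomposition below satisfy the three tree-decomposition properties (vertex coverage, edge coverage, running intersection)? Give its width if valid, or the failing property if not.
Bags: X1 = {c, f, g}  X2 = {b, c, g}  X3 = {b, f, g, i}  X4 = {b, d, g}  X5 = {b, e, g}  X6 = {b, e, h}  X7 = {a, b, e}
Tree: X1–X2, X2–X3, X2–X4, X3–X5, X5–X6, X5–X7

No — bags containing vertex f are not connected in the tree.

A tree decomposition must satisfy three properties: every vertex lies in some bag; for every edge, both endpoints lie together in some bag; and for every vertex, the bags containing it form a connected subtree. Here bags containing vertex f are not connected in the tree, so the decomposition is invalid.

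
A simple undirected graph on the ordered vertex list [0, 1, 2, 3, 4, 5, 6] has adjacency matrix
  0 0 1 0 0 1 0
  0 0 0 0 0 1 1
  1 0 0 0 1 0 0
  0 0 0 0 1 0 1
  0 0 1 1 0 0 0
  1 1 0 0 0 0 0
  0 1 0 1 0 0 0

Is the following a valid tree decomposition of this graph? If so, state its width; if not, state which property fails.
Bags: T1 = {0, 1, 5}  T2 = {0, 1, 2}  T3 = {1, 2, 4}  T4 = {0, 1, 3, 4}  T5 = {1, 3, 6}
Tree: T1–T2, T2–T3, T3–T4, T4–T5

A tree decomposition must satisfy three properties: every vertex lies in some bag; for every edge, both endpoints lie together in some bag; and for every vertex, the bags containing it form a connected subtree. Here bags containing vertex 0 are not connected in the tree, so the decomposition is invalid.

No — bags containing vertex 0 are not connected in the tree.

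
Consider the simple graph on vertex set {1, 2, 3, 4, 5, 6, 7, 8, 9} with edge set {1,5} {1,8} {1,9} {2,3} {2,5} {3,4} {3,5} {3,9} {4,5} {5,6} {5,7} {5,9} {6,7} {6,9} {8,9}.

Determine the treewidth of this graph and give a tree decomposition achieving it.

Treewidth 2.
Bags: B1 = {3, 5, 9}  B2 = {5, 6, 9}  B3 = {5, 6, 7}  B4 = {1, 5, 9}  B5 = {3, 4, 5}  B6 = {2, 3, 5}  B7 = {1, 8, 9}
Tree: B1–B2, B2–B3, B1–B4, B1–B5, B1–B6, B4–B7

The largest bag has 3 vertices, giving width 2; this decomposition certifies tw(G) ≤ 2. On the other hand G contains the 3-clique {1, 8, 9}. A clique must lie in a single bag of any decomposition, so no decomposition can have width below 2. Combining the bounds, tw(G) = 2.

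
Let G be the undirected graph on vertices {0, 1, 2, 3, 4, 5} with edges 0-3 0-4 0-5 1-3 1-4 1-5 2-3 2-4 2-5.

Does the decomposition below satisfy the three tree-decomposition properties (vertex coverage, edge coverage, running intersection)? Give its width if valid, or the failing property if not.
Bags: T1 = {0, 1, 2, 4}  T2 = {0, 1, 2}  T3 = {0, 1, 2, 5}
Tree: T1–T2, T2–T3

A tree decomposition must satisfy three properties: every vertex lies in some bag; for every edge, both endpoints lie together in some bag; and for every vertex, the bags containing it form a connected subtree. Here vertex 3 appears in no bag, so the decomposition is invalid.

No — vertex 3 appears in no bag.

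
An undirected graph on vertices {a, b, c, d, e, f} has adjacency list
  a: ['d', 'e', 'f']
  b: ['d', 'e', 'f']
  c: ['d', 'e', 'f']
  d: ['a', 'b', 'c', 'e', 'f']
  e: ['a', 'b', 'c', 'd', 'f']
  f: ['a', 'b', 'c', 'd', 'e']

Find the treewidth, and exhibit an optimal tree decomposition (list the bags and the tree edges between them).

Treewidth 3.
One such decomposition:
Bags: B1 = {a, d, e, f}  B2 = {b, d, e, f}  B3 = {c, d, e, f}
Tree: B1–B2, B2–B3

The largest bag has 4 vertices, giving width 3; this decomposition certifies tw(G) ≤ 3. On the other hand G contains the 4-clique {c, d, e, f}. A clique must lie in a single bag of any decomposition, so no decomposition can have width below 3. The upper and lower bounds meet at 3, so that is the treewidth.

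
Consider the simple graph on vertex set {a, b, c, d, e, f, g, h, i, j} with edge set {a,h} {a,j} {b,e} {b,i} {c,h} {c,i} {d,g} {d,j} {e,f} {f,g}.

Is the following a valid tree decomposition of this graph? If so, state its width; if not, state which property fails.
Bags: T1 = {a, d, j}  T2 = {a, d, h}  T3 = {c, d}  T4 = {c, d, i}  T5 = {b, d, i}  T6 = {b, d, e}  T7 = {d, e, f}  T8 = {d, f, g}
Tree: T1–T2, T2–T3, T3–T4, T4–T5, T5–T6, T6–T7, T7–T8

No — edge (h,c) lies in no bag.

A tree decomposition must satisfy three properties: every vertex lies in some bag; for every edge, both endpoints lie together in some bag; and for every vertex, the bags containing it form a connected subtree. Here edge (h,c) lies in no bag, so the decomposition is invalid.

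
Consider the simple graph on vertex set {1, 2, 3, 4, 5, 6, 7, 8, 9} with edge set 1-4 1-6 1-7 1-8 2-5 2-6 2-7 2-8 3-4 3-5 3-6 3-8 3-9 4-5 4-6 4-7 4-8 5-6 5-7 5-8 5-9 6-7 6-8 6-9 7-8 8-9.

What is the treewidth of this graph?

A width-4 tree decomposition is:
Bags: B1 = {3, 4, 5, 6, 8}  B2 = {4, 5, 6, 7, 8}  B3 = {1, 4, 6, 7, 8}  B4 = {3, 5, 6, 8, 9}  B5 = {2, 5, 6, 7, 8}
Tree: B1–B2, B2–B3, B1–B4, B2–B5
The largest bag has 5 vertices, giving width 4; this decomposition certifies tw(G) ≤ 4. On the other hand G contains the 5-clique {1, 4, 6, 7, 8}. A clique must lie in a single bag of any decomposition, so no decomposition can have width below 4. Combining the bounds, tw(G) = 4.

4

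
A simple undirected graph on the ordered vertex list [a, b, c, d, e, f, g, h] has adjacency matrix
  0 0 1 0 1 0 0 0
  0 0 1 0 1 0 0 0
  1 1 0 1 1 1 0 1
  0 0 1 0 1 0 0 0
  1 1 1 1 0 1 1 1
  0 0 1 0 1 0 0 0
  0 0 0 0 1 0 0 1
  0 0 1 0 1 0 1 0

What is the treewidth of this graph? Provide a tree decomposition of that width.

Treewidth 2.
Bags: B1 = {c, e, h}  B2 = {e, g, h}  B3 = {c, e, f}  B4 = {c, d, e}  B5 = {b, c, e}  B6 = {a, c, e}
Tree: B1–B2, B1–B3, B3–B4, B4–B5, B1–B6

Each bag holds 3 vertices, so the decomposition has width 2, which upper-bounds the treewidth. For the lower bound, the 3 vertices {e, g, h} are pairwise adjacent, and any tree decomposition puts a clique entirely inside one bag — forcing width ≥ 2. Therefore the treewidth is 2.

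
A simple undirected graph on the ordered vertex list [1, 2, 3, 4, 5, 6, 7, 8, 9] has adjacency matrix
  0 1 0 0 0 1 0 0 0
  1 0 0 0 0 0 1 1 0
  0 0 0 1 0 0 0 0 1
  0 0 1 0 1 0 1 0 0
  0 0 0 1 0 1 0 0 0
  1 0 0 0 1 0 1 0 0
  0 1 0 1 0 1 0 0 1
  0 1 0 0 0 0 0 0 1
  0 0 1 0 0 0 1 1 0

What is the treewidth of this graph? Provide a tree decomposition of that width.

Every bag has size at most 4, so the width is 4 − 1 = 3 and tw(G) ≤ 3. For the lower bound: the 4 vertex sets {3,8,9}, {2}, {7}, {1,4,5,6} are disjoint, each induces a connected subgraph, and every pair is joined by at least one edge of G. Contracting each set to a single vertex therefore yields K_{4} as a minor, and since treewidth is minor-monotone, tw(G) ≥ tw(K_{4}) = 3. Therefore the treewidth is 3.

Treewidth 3.
One such decomposition:
Bags: B1 = {2, 3, 8, 9}  B2 = {2, 3, 7, 9}  B3 = {2, 3, 4, 7}  B4 = {1, 2, 4, 7}  B5 = {1, 4, 6, 7}  B6 = {1, 4, 5, 6}
Tree: B1–B2, B2–B3, B3–B4, B4–B5, B5–B6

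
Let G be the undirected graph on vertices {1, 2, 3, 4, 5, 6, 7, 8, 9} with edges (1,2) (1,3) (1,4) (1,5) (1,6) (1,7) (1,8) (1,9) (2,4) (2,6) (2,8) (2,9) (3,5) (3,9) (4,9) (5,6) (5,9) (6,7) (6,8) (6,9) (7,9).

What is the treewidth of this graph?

3

A width-3 tree decomposition is:
Bags: B1 = {1, 2, 6, 8}  B2 = {1, 2, 6, 9}  B3 = {1, 2, 4, 9}  B4 = {1, 6, 7, 9}  B5 = {1, 5, 6, 9}  B6 = {1, 3, 5, 9}
Tree: B1–B2, B2–B3, B2–B4, B2–B5, B5–B6
Each bag holds 4 vertices, so the decomposition has width 3, which upper-bounds the treewidth. Conversely, {1, 2, 6, 8} is a clique of size 4, and the vertices of any clique must share a bag in every tree decomposition; so some bag has ≥ 4 vertices and tw(G) ≥ 3. Combining the bounds, tw(G) = 3.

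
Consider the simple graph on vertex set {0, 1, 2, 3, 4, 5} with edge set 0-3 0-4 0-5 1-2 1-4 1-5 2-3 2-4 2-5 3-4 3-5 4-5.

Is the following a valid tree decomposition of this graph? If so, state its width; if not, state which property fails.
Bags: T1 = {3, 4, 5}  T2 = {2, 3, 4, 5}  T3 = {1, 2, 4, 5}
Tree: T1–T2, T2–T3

A tree decomposition must satisfy three properties: every vertex lies in some bag; for every edge, both endpoints lie together in some bag; and for every vertex, the bags containing it form a connected subtree. Here vertex 0 appears in no bag, so the decomposition is invalid.

No — vertex 0 appears in no bag.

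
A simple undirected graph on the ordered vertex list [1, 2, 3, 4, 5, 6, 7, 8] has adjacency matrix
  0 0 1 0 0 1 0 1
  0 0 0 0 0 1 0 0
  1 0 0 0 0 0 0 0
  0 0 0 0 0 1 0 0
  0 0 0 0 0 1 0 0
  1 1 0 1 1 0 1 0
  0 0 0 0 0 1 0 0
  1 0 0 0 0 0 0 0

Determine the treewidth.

A width-1 tree decomposition is:
Bags: B1 = {1, 6}  B2 = {6, 7}  B3 = {2, 6}  B4 = {1, 3}  B5 = {1, 8}  B6 = {5, 6}  B7 = {4, 6}
Tree: B1–B2, B1–B3, B1–B4, B4–B5, B3–B6, B2–B7
The largest bag has 2 vertices, giving width 1; this decomposition certifies tw(G) ≤ 1. Since G has at least one edge (e.g. 6–1), it is not an edgeless graph, so tw(G) ≥ 1. Therefore the treewidth is 1.

1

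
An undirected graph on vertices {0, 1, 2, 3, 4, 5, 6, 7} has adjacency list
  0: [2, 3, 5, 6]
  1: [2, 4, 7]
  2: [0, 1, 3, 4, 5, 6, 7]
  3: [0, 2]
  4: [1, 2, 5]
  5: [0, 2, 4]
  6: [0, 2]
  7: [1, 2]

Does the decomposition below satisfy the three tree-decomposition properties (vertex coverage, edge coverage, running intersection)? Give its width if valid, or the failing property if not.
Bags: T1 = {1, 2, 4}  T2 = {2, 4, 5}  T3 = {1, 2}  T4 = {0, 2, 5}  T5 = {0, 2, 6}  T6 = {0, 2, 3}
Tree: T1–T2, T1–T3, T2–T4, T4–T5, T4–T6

No — vertex 7 appears in no bag.

A tree decomposition must satisfy three properties: every vertex lies in some bag; for every edge, both endpoints lie together in some bag; and for every vertex, the bags containing it form a connected subtree. Here vertex 7 appears in no bag, so the decomposition is invalid.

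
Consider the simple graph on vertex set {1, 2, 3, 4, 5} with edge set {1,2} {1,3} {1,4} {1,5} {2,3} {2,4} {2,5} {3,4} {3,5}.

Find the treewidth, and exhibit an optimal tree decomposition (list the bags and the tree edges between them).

Treewidth 3.
Bags: B1 = {1, 2, 3, 5}  B2 = {1, 2, 3, 4}
Tree: B1–B2

Each bag holds 4 vertices, so the decomposition has width 3, which upper-bounds the treewidth. For the lower bound, the 4 vertices {1, 2, 3, 4} are pairwise adjacent, and any tree decomposition puts a clique entirely inside one bag — forcing width ≥ 3. Therefore the treewidth is 3.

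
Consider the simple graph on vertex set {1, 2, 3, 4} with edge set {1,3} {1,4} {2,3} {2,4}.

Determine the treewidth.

A width-2 tree decomposition is:
Bags: B1 = {1, 2, 4}  B2 = {1, 2, 3}
Tree: B1–B2
Every bag has size at most 3, so the width is 3 − 1 = 2 and tw(G) ≤ 2. The edges 1–4–2–3–1 form a cycle, so G is not a tree and its treewidth is at least 2. The upper and lower bounds meet at 2, so that is the treewidth.

2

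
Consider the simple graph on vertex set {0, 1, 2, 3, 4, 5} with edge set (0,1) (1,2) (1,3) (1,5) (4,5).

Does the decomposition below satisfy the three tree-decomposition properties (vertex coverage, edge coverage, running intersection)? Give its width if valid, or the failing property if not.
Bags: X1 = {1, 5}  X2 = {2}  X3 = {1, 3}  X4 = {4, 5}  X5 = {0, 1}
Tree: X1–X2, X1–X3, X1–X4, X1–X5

A tree decomposition must satisfy three properties: every vertex lies in some bag; for every edge, both endpoints lie together in some bag; and for every vertex, the bags containing it form a connected subtree. Here edge (1,2) lies in no bag, so the decomposition is invalid.

No — edge (1,2) lies in no bag.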